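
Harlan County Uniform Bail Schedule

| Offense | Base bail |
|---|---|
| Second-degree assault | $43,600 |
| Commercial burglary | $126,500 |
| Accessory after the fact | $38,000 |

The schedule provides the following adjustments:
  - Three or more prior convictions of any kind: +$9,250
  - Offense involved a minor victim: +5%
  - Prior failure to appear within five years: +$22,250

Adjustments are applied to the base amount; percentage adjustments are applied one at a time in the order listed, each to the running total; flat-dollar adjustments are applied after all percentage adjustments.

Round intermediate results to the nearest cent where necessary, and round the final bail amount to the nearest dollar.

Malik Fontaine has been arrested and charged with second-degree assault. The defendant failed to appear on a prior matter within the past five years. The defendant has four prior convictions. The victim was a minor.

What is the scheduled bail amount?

$77,280

Base amounts from the schedule: second-degree assault $43,600.
Single charge. Combined base = $43,600.
Offense involved a minor victim (+5%): $43,600 × 1.05 = $45,780.
Three or more prior convictions of any kind (+$9,250 flat): $45,780 + $9,250 = $55,030.
Prior failure to appear within five years (+$22,250 flat): $55,030 + $22,250 = $77,280.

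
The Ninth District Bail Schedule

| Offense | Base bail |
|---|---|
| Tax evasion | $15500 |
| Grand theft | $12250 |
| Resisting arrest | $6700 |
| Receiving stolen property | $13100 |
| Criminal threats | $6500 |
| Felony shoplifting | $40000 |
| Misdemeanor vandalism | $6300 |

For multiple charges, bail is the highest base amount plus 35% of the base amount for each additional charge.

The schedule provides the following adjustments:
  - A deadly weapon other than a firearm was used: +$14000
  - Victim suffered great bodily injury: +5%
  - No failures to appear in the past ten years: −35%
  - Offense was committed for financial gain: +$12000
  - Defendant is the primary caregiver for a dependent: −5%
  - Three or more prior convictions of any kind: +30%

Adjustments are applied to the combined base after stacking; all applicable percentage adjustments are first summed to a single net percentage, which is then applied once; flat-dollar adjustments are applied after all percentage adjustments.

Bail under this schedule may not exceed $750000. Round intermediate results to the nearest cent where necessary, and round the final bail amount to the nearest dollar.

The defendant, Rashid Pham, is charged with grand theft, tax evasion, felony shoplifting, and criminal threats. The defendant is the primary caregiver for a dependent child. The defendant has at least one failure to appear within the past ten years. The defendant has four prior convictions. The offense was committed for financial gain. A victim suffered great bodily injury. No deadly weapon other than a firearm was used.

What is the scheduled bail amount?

$79584

Base amounts from the schedule: grand theft $12250; tax evasion $15500; felony shoplifting $40000; criminal threats $6500.
Stacking rule: highest base plus 35% of each additional charge. Highest is felony shoplifting at $40000. Additional: $12250 × 35% = $4287.50; $15500 × 35% = $5425; $6500 × 35% = $2275. Combined base = $40000 + $11987.50 = $51987.50.
Net percentage adjustment: +5% −5% +30% = +30%. $51987.50 × 1.3 = $67583.75.
Offense was committed for financial gain (+$12000 flat): $67583.75 + $12000 = $79583.75.
$79583.75 is within the $750000 maximum.
Rounded to the nearest dollar: $79584.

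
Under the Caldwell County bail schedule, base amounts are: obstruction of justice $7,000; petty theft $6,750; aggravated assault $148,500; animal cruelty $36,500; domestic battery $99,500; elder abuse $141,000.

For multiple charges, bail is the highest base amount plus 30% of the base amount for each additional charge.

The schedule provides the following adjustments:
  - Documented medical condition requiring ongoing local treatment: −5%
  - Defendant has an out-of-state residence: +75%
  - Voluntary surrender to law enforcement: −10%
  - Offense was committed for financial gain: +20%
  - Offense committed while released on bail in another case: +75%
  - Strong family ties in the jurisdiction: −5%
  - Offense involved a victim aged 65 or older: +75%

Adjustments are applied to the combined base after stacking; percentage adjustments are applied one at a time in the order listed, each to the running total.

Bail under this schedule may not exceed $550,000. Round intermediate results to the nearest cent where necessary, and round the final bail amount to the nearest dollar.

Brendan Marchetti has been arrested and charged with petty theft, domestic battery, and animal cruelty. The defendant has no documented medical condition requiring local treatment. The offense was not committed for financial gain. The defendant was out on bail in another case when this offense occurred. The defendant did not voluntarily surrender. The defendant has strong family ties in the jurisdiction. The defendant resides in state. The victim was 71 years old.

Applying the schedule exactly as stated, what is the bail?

$327,232

Base amounts from the schedule: petty theft $6,750; domestic battery $99,500; animal cruelty $36,500.
Stacking rule: highest base plus 30% of each additional charge. Highest is domestic battery at $99,500. Additional: $6,750 × 30% = $2,025; $36,500 × 30% = $10,950. Combined base = $99,500 + $12,975 = $112,475.
Offense committed while released on bail in another case (+75%): $112,475 × 1.75 = $196,831.25.
Strong family ties in the jurisdiction (−5%): $196,831.25 × 0.95 = $186,989.69.
Offense involved a victim aged 65 or older (+75%): $186,989.69 × 1.75 = $327,231.96.
$327,231.96 is within the $550,000 maximum.
Rounded to the nearest dollar: $327,232.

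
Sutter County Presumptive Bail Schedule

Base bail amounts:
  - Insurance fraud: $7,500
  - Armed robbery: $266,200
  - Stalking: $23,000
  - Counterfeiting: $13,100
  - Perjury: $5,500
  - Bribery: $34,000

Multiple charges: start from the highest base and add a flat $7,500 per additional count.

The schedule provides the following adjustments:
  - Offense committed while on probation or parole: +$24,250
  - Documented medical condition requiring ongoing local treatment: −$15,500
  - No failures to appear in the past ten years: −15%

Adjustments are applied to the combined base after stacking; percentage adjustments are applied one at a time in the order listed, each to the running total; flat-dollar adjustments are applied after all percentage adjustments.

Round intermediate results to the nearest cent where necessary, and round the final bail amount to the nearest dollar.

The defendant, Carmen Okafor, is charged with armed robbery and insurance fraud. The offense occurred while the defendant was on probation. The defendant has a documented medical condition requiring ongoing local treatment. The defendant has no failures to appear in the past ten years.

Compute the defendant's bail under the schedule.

$241,395

Base amounts from the schedule: armed robbery $266,200; insurance fraud $7,500.
Stacking rule: highest base plus $7,500 per additional charge. Highest is armed robbery at $266,200; 1 additional charge → +$7,500. Combined base = $273,700.
No failures to appear in the past ten years (−15%): $273,700 × 0.85 = $232,645.
Offense committed while on probation or parole (+$24,250 flat): $232,645 + $24,250 = $256,895.
Documented medical condition requiring ongoing local treatment (−$15,500 flat): $256,895 − $15,500 = $241,395.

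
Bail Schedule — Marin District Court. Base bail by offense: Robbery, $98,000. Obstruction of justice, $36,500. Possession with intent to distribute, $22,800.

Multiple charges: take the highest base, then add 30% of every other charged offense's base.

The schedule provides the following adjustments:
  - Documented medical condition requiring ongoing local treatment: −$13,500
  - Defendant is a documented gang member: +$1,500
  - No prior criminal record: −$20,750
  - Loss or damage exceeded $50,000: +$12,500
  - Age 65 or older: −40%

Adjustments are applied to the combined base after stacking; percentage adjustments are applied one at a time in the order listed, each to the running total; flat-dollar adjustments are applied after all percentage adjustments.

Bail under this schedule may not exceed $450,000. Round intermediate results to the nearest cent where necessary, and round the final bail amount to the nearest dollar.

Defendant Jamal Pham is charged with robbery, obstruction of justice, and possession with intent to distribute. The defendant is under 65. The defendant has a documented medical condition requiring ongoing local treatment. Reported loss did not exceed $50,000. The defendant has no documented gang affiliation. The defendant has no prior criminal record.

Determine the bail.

Base amounts from the schedule: robbery $98,000; obstruction of justice $36,500; possession with intent to distribute $22,800.
Stacking rule: highest base plus 30% of each additional charge. Highest is robbery at $98,000. Additional: $36,500 × 30% = $10,950; $22,800 × 30% = $6,840. Combined base = $98,000 + $17,790 = $115,790.
Documented medical condition requiring ongoing local treatment (−$13,500 flat): $115,790 − $13,500 = $102,290.
No prior criminal record (−$20,750 flat): $102,290 − $20,750 = $81,540.
$81,540 is within the $450,000 maximum.

$81,540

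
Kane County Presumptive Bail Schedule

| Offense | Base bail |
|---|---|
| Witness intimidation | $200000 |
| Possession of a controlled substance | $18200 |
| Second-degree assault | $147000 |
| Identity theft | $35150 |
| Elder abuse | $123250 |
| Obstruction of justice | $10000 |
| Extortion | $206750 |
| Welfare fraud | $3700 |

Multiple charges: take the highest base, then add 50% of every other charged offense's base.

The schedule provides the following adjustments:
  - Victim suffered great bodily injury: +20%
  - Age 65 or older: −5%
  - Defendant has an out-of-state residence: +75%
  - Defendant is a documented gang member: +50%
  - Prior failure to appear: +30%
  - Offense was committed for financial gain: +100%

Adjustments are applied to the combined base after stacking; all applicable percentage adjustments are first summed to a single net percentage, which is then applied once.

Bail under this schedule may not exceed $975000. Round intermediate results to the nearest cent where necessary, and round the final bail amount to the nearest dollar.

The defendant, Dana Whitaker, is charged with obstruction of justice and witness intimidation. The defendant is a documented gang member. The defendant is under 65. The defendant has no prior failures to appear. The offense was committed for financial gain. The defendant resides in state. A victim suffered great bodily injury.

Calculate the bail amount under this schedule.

Base amounts from the schedule: obstruction of justice $10000; witness intimidation $200000.
Stacking rule: highest base plus 50% of each additional charge. Highest is witness intimidation at $200000. Additional: $10000 × 50% = $5000. Combined base = $200000 + $5000 = $205000.
Net percentage adjustment: +20% +50% +100% = +170%. $205000 × 2.7 = $553500.
$553500 is within the $975000 maximum.

$553500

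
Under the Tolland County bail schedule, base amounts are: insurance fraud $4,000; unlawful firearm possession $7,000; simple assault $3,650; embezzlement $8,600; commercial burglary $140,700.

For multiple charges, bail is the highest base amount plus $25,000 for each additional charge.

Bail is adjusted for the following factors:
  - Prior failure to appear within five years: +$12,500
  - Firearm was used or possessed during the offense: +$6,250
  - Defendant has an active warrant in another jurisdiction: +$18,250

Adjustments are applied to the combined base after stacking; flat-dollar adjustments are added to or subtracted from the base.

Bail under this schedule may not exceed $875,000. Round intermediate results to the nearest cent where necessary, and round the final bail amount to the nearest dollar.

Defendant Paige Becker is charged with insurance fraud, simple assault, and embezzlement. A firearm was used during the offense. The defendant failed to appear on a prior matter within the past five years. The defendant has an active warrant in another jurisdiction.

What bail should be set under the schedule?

Base amounts from the schedule: insurance fraud $4,000; simple assault $3,650; embezzlement $8,600.
Stacking rule: highest base plus $25,000 per additional charge. Highest is embezzlement at $8,600; 2 additional charges → +$50,000. Combined base = $58,600.
Prior failure to appear within five years (+$12,500 flat): $58,600 + $12,500 = $71,100.
Firearm was used or possessed during the offense (+$6,250 flat): $71,100 + $6,250 = $77,350.
Defendant has an active warrant in another jurisdiction (+$18,250 flat): $77,350 + $18,250 = $95,600.
$95,600 is within the $875,000 maximum.

$95,600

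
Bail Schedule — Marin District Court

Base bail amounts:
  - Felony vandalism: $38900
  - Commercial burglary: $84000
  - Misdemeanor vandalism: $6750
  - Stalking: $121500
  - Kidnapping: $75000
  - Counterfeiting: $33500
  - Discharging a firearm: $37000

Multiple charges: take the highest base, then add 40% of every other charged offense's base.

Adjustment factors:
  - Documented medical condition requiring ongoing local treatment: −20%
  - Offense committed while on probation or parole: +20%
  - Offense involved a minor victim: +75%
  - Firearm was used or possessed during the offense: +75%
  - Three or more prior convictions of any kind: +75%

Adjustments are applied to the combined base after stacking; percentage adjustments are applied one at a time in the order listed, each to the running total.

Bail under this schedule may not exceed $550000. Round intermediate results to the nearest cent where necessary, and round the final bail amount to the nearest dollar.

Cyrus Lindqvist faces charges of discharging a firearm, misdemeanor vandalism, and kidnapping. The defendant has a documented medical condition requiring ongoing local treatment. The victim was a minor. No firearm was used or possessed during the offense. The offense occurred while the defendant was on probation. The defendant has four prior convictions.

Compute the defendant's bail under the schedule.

$271950

Base amounts from the schedule: discharging a firearm $37000; misdemeanor vandalism $6750; kidnapping $75000.
Stacking rule: highest base plus 40% of each additional charge. Highest is kidnapping at $75000. Additional: $37000 × 40% = $14800; $6750 × 40% = $2700. Combined base = $75000 + $17500 = $92500.
Documented medical condition requiring ongoing local treatment (−20%): $92500 × 0.8 = $74000.
Offense committed while on probation or parole (+20%): $74000 × 1.2 = $88800.
Offense involved a minor victim (+75%): $88800 × 1.75 = $155400.
Three or more prior convictions of any kind (+75%): $155400 × 1.75 = $271950.
$271950 is within the $550000 maximum.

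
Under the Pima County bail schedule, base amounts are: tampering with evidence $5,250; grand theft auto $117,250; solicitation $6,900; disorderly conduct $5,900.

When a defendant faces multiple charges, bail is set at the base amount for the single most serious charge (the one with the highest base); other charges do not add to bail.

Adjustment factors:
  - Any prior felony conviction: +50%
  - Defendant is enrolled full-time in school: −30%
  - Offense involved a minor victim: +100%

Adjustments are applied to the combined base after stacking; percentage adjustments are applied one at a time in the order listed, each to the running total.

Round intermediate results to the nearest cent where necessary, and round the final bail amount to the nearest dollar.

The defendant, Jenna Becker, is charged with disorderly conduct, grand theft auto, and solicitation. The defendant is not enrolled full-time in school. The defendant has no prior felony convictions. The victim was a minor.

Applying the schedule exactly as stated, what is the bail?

$234,500

Base amounts from the schedule: disorderly conduct $5,900; grand theft auto $117,250; solicitation $6,900.
Stacking rule: use the highest base only. Highest is grand theft auto at $117,250. Combined base = $117,250.
Offense involved a minor victim (+100%): $117,250 × 2 = $234,500.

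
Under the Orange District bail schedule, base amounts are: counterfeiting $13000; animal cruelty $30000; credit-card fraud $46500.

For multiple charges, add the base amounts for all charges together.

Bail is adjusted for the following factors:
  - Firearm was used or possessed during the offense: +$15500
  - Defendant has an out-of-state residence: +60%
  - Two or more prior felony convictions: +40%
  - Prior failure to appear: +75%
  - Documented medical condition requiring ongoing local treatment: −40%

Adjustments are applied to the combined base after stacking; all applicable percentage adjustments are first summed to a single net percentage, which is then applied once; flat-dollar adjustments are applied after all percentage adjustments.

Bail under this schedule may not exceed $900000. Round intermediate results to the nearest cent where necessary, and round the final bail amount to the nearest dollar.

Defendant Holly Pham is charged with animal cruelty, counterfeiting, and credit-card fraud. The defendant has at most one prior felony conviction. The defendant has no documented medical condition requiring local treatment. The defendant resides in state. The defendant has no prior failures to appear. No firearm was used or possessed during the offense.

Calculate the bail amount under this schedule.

$89500

Base amounts from the schedule: animal cruelty $30000; counterfeiting $13000; credit-card fraud $46500.
Stacking rule: sum of all bases. $30000 + $13000 + $46500 = $89500.
No adjustment factors apply to this defendant.
$89500 is within the $900000 maximum.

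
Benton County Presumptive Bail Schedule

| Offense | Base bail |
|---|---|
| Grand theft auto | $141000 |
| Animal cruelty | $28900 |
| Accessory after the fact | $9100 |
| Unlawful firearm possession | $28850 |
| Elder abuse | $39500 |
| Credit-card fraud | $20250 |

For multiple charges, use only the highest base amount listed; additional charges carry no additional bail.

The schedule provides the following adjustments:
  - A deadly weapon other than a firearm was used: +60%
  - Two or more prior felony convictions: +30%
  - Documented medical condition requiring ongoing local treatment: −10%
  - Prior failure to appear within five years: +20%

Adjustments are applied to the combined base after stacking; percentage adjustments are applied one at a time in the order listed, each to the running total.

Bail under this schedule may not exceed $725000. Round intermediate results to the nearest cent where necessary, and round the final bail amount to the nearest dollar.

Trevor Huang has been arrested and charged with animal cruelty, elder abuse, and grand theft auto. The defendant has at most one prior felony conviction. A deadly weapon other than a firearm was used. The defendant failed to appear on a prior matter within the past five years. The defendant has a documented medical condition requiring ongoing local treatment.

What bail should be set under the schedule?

$243648

Base amounts from the schedule: animal cruelty $28900; elder abuse $39500; grand theft auto $141000.
Stacking rule: use the highest base only. Highest is grand theft auto at $141000. Combined base = $141000.
A deadly weapon other than a firearm was used (+60%): $141000 × 1.6 = $225600.
Documented medical condition requiring ongoing local treatment (−10%): $225600 × 0.9 = $203040.
Prior failure to appear within five years (+20%): $203040 × 1.2 = $243648.
$243648 is within the $725000 maximum.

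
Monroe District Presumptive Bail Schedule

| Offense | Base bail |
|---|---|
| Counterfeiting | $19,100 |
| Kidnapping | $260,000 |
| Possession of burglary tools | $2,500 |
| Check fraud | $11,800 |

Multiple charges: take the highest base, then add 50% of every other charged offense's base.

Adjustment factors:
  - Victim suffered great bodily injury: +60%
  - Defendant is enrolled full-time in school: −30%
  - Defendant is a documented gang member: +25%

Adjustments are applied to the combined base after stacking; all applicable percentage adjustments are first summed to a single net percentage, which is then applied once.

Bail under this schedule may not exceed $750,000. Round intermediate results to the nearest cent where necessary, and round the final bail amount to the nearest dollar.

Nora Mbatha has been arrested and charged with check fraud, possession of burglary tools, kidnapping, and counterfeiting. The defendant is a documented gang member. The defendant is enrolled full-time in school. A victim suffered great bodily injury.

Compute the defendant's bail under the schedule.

Base amounts from the schedule: check fraud $11,800; possession of burglary tools $2,500; kidnapping $260,000; counterfeiting $19,100.
Stacking rule: highest base plus 50% of each additional charge. Highest is kidnapping at $260,000. Additional: $11,800 × 50% = $5,900; $2,500 × 50% = $1,250; $19,100 × 50% = $9,550. Combined base = $260,000 + $16,700 = $276,700.
Net percentage adjustment: +60% −30% +25% = +55%. $276,700 × 1.55 = $428,885.
$428,885 is within the $750,000 maximum.

$428,885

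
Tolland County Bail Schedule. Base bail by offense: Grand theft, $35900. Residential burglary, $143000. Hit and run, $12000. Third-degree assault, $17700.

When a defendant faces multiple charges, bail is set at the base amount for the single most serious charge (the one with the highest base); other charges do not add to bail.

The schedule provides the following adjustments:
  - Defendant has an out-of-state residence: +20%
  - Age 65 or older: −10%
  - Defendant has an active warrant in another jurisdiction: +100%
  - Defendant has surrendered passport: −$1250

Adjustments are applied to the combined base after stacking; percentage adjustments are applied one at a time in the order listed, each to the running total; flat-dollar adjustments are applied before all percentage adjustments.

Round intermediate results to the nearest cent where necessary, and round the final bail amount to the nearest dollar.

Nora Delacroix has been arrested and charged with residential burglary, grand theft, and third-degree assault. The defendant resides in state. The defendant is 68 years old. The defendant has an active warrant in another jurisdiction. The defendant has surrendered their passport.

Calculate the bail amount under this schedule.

$255150

Base amounts from the schedule: residential burglary $143000; grand theft $35900; third-degree assault $17700.
Stacking rule: use the highest base only. Highest is residential burglary at $143000. Combined base = $143000.
Defendant has surrendered passport (−$1250 flat): $143000 − $1250 = $141750.
Age 65 or older (−10%): $141750 × 0.9 = $127575.
Defendant has an active warrant in another jurisdiction (+100%): $127575 × 2 = $255150.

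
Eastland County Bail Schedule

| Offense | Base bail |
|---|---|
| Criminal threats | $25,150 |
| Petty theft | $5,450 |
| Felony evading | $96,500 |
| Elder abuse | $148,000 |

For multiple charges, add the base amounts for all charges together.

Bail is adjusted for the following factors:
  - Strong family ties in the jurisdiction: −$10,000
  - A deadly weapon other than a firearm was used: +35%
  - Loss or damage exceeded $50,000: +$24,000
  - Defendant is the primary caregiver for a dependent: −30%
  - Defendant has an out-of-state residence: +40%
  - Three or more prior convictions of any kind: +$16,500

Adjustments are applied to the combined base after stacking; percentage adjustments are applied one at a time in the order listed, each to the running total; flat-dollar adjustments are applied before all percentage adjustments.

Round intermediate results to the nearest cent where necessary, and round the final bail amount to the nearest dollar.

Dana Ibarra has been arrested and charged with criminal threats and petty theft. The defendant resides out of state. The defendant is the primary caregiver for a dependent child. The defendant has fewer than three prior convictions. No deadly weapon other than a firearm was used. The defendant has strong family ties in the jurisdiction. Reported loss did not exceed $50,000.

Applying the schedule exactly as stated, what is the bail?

Base amounts from the schedule: criminal threats $25,150; petty theft $5,450.
Stacking rule: sum of all bases. $25,150 + $5,450 = $30,600.
Strong family ties in the jurisdiction (−$10,000 flat): $30,600 − $10,000 = $20,600.
Defendant is the primary caregiver for a dependent (−30%): $20,600 × 0.7 = $14,420.
Defendant has an out-of-state residence (+40%): $14,420 × 1.4 = $20,188.

$20,188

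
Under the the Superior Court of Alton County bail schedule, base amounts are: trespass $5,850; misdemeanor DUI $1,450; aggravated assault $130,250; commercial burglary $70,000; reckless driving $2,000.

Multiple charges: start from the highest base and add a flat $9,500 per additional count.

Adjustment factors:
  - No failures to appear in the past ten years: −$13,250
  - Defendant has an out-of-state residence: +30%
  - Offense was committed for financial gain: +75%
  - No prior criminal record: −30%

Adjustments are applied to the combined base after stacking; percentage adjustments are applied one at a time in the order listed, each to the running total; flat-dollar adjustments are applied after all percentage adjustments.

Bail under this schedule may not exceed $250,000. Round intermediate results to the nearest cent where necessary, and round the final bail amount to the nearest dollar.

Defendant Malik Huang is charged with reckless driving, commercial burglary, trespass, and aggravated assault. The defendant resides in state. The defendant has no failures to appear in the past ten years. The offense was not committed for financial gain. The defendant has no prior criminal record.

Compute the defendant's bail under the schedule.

Base amounts from the schedule: reckless driving $2,000; commercial burglary $70,000; trespass $5,850; aggravated assault $130,250.
Stacking rule: highest base plus $9,500 per additional charge. Highest is aggravated assault at $130,250; 3 additional charges → +$28,500. Combined base = $158,750.
No prior criminal record (−30%): $158,750 × 0.7 = $111,125.
No failures to appear in the past ten years (−$13,250 flat): $111,125 − $13,250 = $97,875.
$97,875 is within the $250,000 maximum.

$97,875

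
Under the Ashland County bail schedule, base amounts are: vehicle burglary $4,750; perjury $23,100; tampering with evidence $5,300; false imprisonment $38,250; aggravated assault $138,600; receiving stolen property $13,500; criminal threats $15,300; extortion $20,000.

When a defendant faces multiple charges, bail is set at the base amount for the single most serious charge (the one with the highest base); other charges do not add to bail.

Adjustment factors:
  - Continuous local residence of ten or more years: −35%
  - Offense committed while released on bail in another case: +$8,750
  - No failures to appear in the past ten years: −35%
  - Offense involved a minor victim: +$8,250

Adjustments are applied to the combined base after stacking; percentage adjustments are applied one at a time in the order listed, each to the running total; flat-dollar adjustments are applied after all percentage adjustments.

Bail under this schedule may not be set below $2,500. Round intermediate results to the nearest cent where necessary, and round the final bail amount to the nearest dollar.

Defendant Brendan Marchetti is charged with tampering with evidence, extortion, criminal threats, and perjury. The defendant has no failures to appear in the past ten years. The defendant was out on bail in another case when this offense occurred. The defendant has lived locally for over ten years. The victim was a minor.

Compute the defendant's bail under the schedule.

$26,760

Base amounts from the schedule: tampering with evidence $5,300; extortion $20,000; criminal threats $15,300; perjury $23,100.
Stacking rule: use the highest base only. Highest is perjury at $23,100. Combined base = $23,100.
Continuous local residence of ten or more years (−35%): $23,100 × 0.65 = $15,015.
No failures to appear in the past ten years (−35%): $15,015 × 0.65 = $9,759.75.
Offense committed while released on bail in another case (+$8,750 flat): $9,759.75 + $8,750 = $18,509.75.
Offense involved a minor victim (+$8,250 flat): $18,509.75 + $8,250 = $26,759.75.
$26,759.75 is at or above the $2,500 minimum.
Rounded to the nearest dollar: $26,760.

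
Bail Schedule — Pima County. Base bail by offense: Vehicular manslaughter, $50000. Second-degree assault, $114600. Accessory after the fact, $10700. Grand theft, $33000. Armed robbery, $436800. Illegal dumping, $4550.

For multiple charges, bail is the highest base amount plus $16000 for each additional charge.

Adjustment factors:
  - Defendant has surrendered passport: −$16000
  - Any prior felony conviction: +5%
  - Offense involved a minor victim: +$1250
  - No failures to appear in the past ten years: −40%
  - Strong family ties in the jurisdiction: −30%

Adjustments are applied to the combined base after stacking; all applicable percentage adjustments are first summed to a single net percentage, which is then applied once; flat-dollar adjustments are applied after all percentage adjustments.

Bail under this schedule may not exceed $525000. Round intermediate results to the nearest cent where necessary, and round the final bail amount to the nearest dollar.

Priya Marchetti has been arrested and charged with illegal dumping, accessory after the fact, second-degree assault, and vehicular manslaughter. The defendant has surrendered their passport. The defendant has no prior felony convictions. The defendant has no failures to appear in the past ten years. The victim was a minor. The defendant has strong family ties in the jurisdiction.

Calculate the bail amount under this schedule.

$34030

Base amounts from the schedule: illegal dumping $4550; accessory after the fact $10700; second-degree assault $114600; vehicular manslaughter $50000.
Stacking rule: highest base plus $16000 per additional charge. Highest is second-degree assault at $114600; 3 additional charges → +$48000. Combined base = $162600.
Net percentage adjustment: −40% −30% = −70%. $162600 × 0.3 = $48780.
Defendant has surrendered passport (−$16000 flat): $48780 − $16000 = $32780.
Offense involved a minor victim (+$1250 flat): $32780 + $1250 = $34030.
$34030 is within the $525000 maximum.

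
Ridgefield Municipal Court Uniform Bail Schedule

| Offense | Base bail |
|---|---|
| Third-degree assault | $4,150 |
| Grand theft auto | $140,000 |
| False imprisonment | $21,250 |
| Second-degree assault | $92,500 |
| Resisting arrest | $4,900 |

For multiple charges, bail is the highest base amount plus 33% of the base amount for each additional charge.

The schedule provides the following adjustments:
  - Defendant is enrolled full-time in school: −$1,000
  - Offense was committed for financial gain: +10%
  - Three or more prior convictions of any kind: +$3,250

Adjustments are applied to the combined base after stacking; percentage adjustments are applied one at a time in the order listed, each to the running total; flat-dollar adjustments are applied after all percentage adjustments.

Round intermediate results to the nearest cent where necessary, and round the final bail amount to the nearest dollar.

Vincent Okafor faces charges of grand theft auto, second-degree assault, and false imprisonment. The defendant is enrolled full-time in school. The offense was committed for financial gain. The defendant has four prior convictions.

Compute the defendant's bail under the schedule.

Base amounts from the schedule: grand theft auto $140,000; second-degree assault $92,500; false imprisonment $21,250.
Stacking rule: highest base plus 33% of each additional charge. Highest is grand theft auto at $140,000. Additional: $92,500 × 33% = $30,525; $21,250 × 33% = $7,012.50. Combined base = $140,000 + $37,537.50 = $177,537.50.
Offense was committed for financial gain (+10%): $177,537.50 × 1.1 = $195,291.25.
Defendant is enrolled full-time in school (−$1,000 flat): $195,291.25 − $1,000 = $194,291.25.
Three or more prior convictions of any kind (+$3,250 flat): $194,291.25 + $3,250 = $197,541.25.
Rounded to the nearest dollar: $197,541.

$197,541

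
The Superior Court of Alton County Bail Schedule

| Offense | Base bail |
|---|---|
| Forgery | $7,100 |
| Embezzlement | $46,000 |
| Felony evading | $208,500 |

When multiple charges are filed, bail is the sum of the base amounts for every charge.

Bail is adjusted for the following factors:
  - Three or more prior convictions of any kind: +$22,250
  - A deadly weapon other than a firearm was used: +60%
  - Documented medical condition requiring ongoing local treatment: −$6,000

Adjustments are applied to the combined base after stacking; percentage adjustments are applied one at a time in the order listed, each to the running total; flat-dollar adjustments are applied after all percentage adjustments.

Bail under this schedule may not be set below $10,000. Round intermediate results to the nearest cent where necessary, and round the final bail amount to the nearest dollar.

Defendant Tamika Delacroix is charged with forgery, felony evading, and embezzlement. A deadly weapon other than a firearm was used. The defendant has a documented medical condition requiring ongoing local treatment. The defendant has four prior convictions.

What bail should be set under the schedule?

$434,810

Base amounts from the schedule: forgery $7,100; felony evading $208,500; embezzlement $46,000.
Stacking rule: sum of all bases. $7,100 + $208,500 + $46,000 = $261,600.
A deadly weapon other than a firearm was used (+60%): $261,600 × 1.6 = $418,560.
Three or more prior convictions of any kind (+$22,250 flat): $418,560 + $22,250 = $440,810.
Documented medical condition requiring ongoing local treatment (−$6,000 flat): $440,810 − $6,000 = $434,810.
$434,810 is at or above the $10,000 minimum.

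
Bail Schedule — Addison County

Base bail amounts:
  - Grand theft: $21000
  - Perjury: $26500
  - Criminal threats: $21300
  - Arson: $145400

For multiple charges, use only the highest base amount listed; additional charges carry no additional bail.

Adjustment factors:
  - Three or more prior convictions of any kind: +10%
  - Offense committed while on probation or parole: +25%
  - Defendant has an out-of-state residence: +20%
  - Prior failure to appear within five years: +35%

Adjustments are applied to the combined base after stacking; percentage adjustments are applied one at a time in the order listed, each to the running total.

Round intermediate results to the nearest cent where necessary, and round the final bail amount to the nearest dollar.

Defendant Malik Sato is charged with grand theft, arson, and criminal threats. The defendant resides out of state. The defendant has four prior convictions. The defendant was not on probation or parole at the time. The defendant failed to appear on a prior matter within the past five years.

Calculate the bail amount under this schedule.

$259103

Base amounts from the schedule: grand theft $21000; arson $145400; criminal threats $21300.
Stacking rule: use the highest base only. Highest is arson at $145400. Combined base = $145400.
Three or more prior convictions of any kind (+10%): $145400 × 1.1 = $159940.
Defendant has an out-of-state residence (+20%): $159940 × 1.2 = $191928.
Prior failure to appear within five years (+35%): $191928 × 1.35 = $259102.80.
Rounded to the nearest dollar: $259103.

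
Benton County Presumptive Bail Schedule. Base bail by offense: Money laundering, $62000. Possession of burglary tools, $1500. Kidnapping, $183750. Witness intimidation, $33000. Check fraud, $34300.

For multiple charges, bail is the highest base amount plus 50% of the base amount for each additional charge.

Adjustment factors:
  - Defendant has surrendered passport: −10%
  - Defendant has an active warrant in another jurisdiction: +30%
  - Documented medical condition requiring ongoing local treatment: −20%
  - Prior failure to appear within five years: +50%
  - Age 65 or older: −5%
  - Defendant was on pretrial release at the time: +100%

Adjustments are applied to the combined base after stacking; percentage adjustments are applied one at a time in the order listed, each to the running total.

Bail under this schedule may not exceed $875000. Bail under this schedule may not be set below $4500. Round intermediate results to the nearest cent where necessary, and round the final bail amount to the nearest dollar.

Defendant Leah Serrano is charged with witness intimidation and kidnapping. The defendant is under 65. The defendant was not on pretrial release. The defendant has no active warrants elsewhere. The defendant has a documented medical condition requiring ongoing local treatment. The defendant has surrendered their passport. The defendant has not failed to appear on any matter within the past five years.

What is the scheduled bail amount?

$144180

Base amounts from the schedule: witness intimidation $33000; kidnapping $183750.
Stacking rule: highest base plus 50% of each additional charge. Highest is kidnapping at $183750. Additional: $33000 × 50% = $16500. Combined base = $183750 + $16500 = $200250.
Defendant has surrendered passport (−10%): $200250 × 0.9 = $180225.
Documented medical condition requiring ongoing local treatment (−20%): $180225 × 0.8 = $144180.
$144180 is within the $875000 maximum.
$144180 is at or above the $4500 minimum.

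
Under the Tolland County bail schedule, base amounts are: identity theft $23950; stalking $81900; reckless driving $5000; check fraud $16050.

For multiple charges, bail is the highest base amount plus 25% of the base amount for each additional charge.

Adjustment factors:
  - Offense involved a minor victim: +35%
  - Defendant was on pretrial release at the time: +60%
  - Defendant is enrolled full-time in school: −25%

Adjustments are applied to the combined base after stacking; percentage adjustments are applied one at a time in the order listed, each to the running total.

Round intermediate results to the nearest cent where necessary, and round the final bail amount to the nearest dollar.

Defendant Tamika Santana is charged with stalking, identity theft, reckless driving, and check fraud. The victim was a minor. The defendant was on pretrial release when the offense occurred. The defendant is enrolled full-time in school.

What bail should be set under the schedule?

$150903

Base amounts from the schedule: stalking $81900; identity theft $23950; reckless driving $5000; check fraud $16050.
Stacking rule: highest base plus 25% of each additional charge. Highest is stalking at $81900. Additional: $23950 × 25% = $5987.50; $5000 × 25% = $1250; $16050 × 25% = $4012.50. Combined base = $81900 + $11250 = $93150.
Offense involved a minor victim (+35%): $93150 × 1.35 = $125752.50.
Defendant was on pretrial release at the time (+60%): $125752.50 × 1.6 = $201204.
Defendant is enrolled full-time in school (−25%): $201204 × 0.75 = $150903.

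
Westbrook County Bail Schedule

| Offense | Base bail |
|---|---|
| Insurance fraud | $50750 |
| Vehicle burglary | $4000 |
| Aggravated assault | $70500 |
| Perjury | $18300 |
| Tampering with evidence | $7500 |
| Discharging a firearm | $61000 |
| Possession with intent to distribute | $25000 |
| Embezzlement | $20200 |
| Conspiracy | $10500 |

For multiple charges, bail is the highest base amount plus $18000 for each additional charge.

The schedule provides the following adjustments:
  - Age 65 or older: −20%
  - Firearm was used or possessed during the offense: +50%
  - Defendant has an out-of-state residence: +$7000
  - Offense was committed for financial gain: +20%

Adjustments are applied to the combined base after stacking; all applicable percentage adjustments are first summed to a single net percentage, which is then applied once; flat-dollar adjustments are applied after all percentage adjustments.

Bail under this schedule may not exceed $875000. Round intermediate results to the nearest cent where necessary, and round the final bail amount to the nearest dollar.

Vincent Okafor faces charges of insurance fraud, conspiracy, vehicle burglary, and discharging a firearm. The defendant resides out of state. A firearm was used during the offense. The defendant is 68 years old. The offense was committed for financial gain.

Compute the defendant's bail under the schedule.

$179500

Base amounts from the schedule: insurance fraud $50750; conspiracy $10500; vehicle burglary $4000; discharging a firearm $61000.
Stacking rule: highest base plus $18000 per additional charge. Highest is discharging a firearm at $61000; 3 additional charges → +$54000. Combined base = $115000.
Net percentage adjustment: −20% +50% +20% = +50%. $115000 × 1.5 = $172500.
Defendant has an out-of-state residence (+$7000 flat): $172500 + $7000 = $179500.
$179500 is within the $875000 maximum.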